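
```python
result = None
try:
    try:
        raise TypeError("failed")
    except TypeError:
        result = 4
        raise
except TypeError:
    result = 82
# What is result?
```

Step-by-step execution trace:
1. Inner try: `raise TypeError("failed")` raises TypeError.
2. Inner `except TypeError` matches → result = 4.
3. bare `raise` re-raises the same TypeError.
4. Outer `except TypeError` matches → result = 82.
Result: 82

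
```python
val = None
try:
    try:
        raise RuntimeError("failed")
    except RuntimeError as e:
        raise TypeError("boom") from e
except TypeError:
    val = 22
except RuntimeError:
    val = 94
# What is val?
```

Step-by-step execution trace:
1. Inner try raises RuntimeError; inner `except RuntimeError as e` catches it.
2. `raise TypeError(...) from e` raises TypeError (RuntimeError is attached as __cause__, but only TypeError is active).
3. Outer `except TypeError` matches → val = 22.
4. `except RuntimeError` is not reached.
Result: 22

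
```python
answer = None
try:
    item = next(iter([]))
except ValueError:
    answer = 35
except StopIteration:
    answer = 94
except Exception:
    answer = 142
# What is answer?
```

Step-by-step execution trace:
1. `item = next(iter([]))` raises StopIteration.
2. `except ValueError` does not match StopIteration; skipped.
3. `except StopIteration` matches → answer = 94.
4. Remaining except clauses are skipped.
Result: 94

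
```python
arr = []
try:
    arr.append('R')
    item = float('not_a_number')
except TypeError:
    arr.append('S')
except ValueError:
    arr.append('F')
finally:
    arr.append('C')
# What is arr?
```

Step-by-step execution trace:
1. try: `arr.append('R')` → arr = ['R'].
2. `item = float('not_a_number')` raises ValueError.
3. `except TypeError` does not match ValueError; skipped.
4. `except ValueError` matches → `arr.append('F')` → arr = ['R', 'F'].
5. finally always runs: `arr.append('C')` → arr = ['R', 'F', 'C'].
Result: ['R', 'F', 'C']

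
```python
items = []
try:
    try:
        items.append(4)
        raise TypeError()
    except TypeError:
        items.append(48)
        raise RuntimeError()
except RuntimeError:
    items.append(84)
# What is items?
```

Step-by-step execution trace:
1. Inner try: `items.append(4)` → items = [4].
2. `raise TypeError()` raises TypeError.
3. Inner `except TypeError` matches → `items.append(48)` → items = [4, 48].
4. `raise RuntimeError()` raises RuntimeError; propagates to outer try.
5. Outer `except RuntimeError` matches → `items.append(84)` → items = [4, 48, 84].
Result: [4, 48, 84]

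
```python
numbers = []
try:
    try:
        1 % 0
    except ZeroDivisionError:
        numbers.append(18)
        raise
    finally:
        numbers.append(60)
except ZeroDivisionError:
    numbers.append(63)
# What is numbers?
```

Step-by-step execution trace:
1. Inner try: `1 % 0` raises ZeroDivisionError.
2. Inner `except ZeroDivisionError` matches → `numbers.append(18)` → numbers = [18].
3. bare `raise` re-raises ZeroDivisionError.
4. Inner `finally` runs during unwinding: `numbers.append(60)` → numbers = [18, 60].
5. Outer `except ZeroDivisionError` matches → `numbers.append(63)` → numbers = [18, 60, 63].
Result: [18, 60, 63]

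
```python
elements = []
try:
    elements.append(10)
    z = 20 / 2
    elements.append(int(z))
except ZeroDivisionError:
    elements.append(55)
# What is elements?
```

Step-by-step execution trace:
1. try: `elements.append(10)` → elements = [10].
2. `z = 20 / 2` → z = 10.0. No exception raised.
3. `elements.append(int(z))` → elements = [10, 10].
4. `except ZeroDivisionError` is skipped (no exception was raised).
Result: [10, 10]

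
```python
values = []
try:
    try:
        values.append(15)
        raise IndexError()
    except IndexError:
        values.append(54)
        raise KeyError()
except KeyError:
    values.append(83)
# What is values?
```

Step-by-step execution trace:
1. Inner try: `values.append(15)` → values = [15].
2. `raise IndexError()` raises IndexError.
3. Inner `except IndexError` matches → `values.append(54)` → values = [15, 54].
4. `raise KeyError()` raises KeyError; propagates to outer try.
5. Outer `except KeyError` matches → `values.append(83)` → values = [15, 54, 83].
Result: [15, 54, 83]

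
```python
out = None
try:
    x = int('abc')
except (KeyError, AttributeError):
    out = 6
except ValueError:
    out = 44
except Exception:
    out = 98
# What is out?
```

Step-by-step execution trace:
1. `x = int('abc')` raises ValueError.
2. `except (KeyError, AttributeError)` does not match ValueError; skipped.
3. `except ValueError` matches (exact type match) → out = 44.
4. `except Exception` is not reached.
Result: 44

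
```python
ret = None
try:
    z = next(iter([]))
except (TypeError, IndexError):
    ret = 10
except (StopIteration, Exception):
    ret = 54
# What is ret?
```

Step-by-step execution trace:
1. `z = next(iter([]))` raises StopIteration.
2. `except (TypeError, IndexError)` does not match StopIteration; skipped.
3. `except (StopIteration, Exception)` matches (StopIteration is in the tuple) → ret = 54.
Result: 54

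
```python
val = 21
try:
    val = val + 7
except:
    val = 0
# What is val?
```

Step-by-step execution trace:
1. val starts at 21.
2. try: `val = val + 7` → val = 28. No exception raised.
3. `except` is skipped.
Result: 28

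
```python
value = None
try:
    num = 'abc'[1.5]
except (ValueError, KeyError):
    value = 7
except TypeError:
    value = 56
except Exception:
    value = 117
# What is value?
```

Step-by-step execution trace:
1. `num = 'abc'[1.5]` raises TypeError.
2. `except (ValueError, KeyError)` does not match TypeError; skipped.
3. `except TypeError` matches (exact type match) → value = 56.
4. `except Exception` is not reached.
Result: 56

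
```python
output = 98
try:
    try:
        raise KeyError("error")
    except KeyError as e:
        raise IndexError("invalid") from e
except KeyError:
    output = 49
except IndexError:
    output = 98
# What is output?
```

Step-by-step execution trace:
1. Inner try raises KeyError; inner `except KeyError as e` catches it.
2. `raise IndexError(...) from e` raises IndexError (KeyError is attached as __cause__, but only IndexError is active).
3. Outer `except KeyError` does not match IndexError; skipped.
4. Outer `except IndexError` matches → output = 98.
Result: 98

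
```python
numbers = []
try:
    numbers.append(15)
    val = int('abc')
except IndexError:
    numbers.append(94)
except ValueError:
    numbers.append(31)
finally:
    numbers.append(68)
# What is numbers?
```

Step-by-step execution trace:
1. try: `numbers.append(15)` → numbers = [15].
2. `val = int('abc')` raises ValueError.
3. `except IndexError` does not match ValueError; skipped.
4. `except ValueError` matches → `numbers.append(31)` → numbers = [15, 31].
5. finally always runs: `numbers.append(68)` → numbers = [15, 31, 68].
Result: [15, 31, 68]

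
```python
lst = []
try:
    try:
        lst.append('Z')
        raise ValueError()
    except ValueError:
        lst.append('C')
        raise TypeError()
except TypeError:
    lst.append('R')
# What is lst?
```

Step-by-step execution trace:
1. Inner try: `lst.append('Z')` → lst = ['Z'].
2. `raise ValueError()` raises ValueError.
3. Inner `except ValueError` matches → `lst.append('C')` → lst = ['Z', 'C'].
4. `raise TypeError()` raises TypeError; propagates to outer try.
5. Outer `except TypeError` matches → `lst.append('R')` → lst = ['Z', 'C', 'R'].
Result: ['Z', 'C', 'R']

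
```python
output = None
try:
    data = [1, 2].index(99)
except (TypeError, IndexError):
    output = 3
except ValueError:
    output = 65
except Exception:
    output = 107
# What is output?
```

Step-by-step execution trace:
1. `data = [1, 2].index(99)` raises ValueError.
2. `except (TypeError, IndexError)` does not match ValueError; skipped.
3. `except ValueError` matches (exact type match) → output = 65.
4. `except Exception` is not reached.
Result: 65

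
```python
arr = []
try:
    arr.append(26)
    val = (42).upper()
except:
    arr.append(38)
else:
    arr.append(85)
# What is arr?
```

Step-by-step execution trace:
1. try: `arr.append(26)` → arr = [26].
2. `val = (42).upper()` raises AttributeError.
3. bare `except` matches → `arr.append(38)` → arr = [26, 38].
4. `else` is skipped (an exception was raised).
Result: [26, 38]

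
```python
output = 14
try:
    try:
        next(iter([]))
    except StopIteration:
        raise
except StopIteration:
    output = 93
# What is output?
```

Step-by-step execution trace:
1. Inner try: `next(iter([]))` raises StopIteration.
2. Inner `except StopIteration` matches; bare `raise` re-raises the same StopIteration.
3. Outer `except StopIteration` matches → output = 93.
Result: 93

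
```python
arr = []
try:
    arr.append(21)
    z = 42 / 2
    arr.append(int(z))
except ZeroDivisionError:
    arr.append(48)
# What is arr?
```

Step-by-step execution trace:
1. try: `arr.append(21)` → arr = [21].
2. `z = 42 / 2` → z = 21.0. No exception raised.
3. `arr.append(int(z))` → arr = [21, 21].
4. `except ZeroDivisionError` is skipped (no exception was raised).
Result: [21, 21]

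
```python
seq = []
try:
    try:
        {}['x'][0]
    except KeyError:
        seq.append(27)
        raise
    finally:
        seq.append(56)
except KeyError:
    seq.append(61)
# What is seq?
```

Step-by-step execution trace:
1. Inner try: `{}['x'][0]` raises KeyError.
2. Inner `except KeyError` matches → `seq.append(27)` → seq = [27].
3. bare `raise` re-raises KeyError.
4. Inner `finally` runs during unwinding: `seq.append(56)` → seq = [27, 56].
5. Outer `except KeyError` matches → `seq.append(61)` → seq = [27, 56, 61].
Result: [27, 56, 61]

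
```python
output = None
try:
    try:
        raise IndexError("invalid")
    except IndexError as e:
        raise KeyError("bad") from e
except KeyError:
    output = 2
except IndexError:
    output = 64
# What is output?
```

Step-by-step execution trace:
1. Inner try raises IndexError; inner `except IndexError as e` catches it.
2. `raise KeyError(...) from e` raises KeyError (IndexError is attached as __cause__, but only KeyError is active).
3. Outer `except KeyError` matches → output = 2.
4. `except IndexError` is not reached.
Result: 2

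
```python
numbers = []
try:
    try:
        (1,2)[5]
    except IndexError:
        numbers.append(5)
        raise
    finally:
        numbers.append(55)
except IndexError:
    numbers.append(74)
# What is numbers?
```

Step-by-step execution trace:
1. Inner try: `(1,2)[5]` raises IndexError.
2. Inner `except IndexError` matches → `numbers.append(5)` → numbers = [5].
3. bare `raise` re-raises IndexError.
4. Inner `finally` runs during unwinding: `numbers.append(55)` → numbers = [5, 55].
5. Outer `except IndexError` matches → `numbers.append(74)` → numbers = [5, 55, 74].
Result: [5, 55, 74]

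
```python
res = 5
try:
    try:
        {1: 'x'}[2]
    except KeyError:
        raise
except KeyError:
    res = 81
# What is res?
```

Step-by-step execution trace:
1. Inner try: `{1: 'x'}[2]` raises KeyError.
2. Inner `except KeyError` matches; bare `raise` re-raises the same KeyError.
3. Outer `except KeyError` matches → res = 81.
Result: 81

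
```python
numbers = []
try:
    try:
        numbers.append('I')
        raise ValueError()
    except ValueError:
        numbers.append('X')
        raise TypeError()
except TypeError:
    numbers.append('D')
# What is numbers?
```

Step-by-step execution trace:
1. Inner try: `numbers.append('I')` → numbers = ['I'].
2. `raise ValueError()` raises ValueError.
3. Inner `except ValueError` matches → `numbers.append('X')` → numbers = ['I', 'X'].
4. `raise TypeError()` raises TypeError; propagates to outer try.
5. Outer `except TypeError` matches → `numbers.append('D')` → numbers = ['I', 'X', 'D'].
Result: ['I', 'X', 'D']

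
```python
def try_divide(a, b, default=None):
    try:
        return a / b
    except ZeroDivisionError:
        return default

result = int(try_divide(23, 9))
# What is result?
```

Step-by-step execution trace:
1. `try_divide(23, 9)` enters try: `return 23 / 9` → returns 2.5555555555555554. No exception raised.
2. `except ZeroDivisionError` is skipped.
3. `int(2.5555555555555554)` → 2 → result = 2.
Result: 2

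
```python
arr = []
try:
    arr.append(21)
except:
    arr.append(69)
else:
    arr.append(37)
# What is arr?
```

Step-by-step execution trace:
1. try: `arr.append(21)` → arr = [21]. No exception raised.
2. `except` is skipped.
3. `else` runs (try completed without exception): `arr.append(37)` → arr = [21, 37].
Result: [21, 37]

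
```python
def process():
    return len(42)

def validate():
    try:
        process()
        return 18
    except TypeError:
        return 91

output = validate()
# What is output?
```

Step-by-step execution trace:
1. `validate()` calls `process()`.
2. `process()` evaluates `len(42)`, which raises TypeError; it propagates to the caller.
3. `return 18` is not reached.
4. `except TypeError` in validate matches → returns 91.
5. output = 91.
Result: 91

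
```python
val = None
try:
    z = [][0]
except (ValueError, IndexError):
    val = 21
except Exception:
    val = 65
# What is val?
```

Step-by-step execution trace:
1. `z = [][0]` raises IndexError.
2. `except (ValueError, IndexError)` matches (IndexError is in the tuple) → val = 21.
3. `except Exception` is not reached.
Result: 21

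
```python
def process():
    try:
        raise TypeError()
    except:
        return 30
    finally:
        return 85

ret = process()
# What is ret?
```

Step-by-step execution trace:
1. `process()` enters try: `raise TypeError()` raises TypeError.
2. bare `except` matches → `return 30` sets pending return value 30.
3. Before returning, `finally: return 85` runs and overrides the pending return.
4. process() returns 85 → ret = 85.
Result: 85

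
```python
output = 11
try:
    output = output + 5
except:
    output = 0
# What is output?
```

Step-by-step execution trace:
1. output starts at 11.
2. try: `output = output + 5` → output = 16. No exception raised.
3. `except` is skipped.
Result: 16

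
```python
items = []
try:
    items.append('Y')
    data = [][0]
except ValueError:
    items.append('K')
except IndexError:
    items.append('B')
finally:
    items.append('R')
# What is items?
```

Step-by-step execution trace:
1. try: `items.append('Y')` → items = ['Y'].
2. `data = [][0]` raises IndexError.
3. `except ValueError` does not match IndexError; skipped.
4. `except IndexError` matches → `items.append('B')` → items = ['Y', 'B'].
5. finally always runs: `items.append('R')` → items = ['Y', 'B', 'R'].
Result: ['Y', 'B', 'R']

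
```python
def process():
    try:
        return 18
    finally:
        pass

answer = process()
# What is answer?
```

Step-by-step execution trace:
1. `process()` enters try: `return 18` sets pending return value 18.
2. Before returning, `finally: pass` runs (no effect).
3. process() returns 18 → answer = 18.
Result: 18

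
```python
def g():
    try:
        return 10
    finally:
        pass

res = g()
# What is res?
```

Step-by-step execution trace:
1. `g()` enters try: `return 10` sets pending return value 10.
2. Before returning, `finally: pass` runs (no effect).
3. g() returns 10 → res = 10.
Result: 10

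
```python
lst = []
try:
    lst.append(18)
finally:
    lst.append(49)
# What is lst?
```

Step-by-step execution trace:
1. try: `lst.append(18)` → lst = [18].
2. The try body completes without raising.
3. finally always runs: `lst.append(49)` → lst = [18, 49].
Result: [18, 49]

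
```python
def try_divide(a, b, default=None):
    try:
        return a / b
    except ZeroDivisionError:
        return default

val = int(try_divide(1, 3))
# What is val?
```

Step-by-step execution trace:
1. `try_divide(1, 3)` enters try: `return 1 / 3` → returns 0.3333333333333333. No exception raised.
2. `except ZeroDivisionError` is skipped.
3. `int(0.3333333333333333)` → 0 → val = 0.
Result: 0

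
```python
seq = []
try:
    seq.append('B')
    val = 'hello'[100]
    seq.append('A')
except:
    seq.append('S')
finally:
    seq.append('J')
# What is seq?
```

Step-by-step execution trace:
1. try: `seq.append('B')` → seq = ['B'].
2. `val = 'hello'[100]` raises IndexError; `seq.append('A')` is not reached.
3. bare `except` matches → `seq.append('S')` → seq = ['B', 'S'].
4. finally always runs: `seq.append('J')` → seq = ['B', 'S', 'J'].
Result: ['B', 'S', 'J']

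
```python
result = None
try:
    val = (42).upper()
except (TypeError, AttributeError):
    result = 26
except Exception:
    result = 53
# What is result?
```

Step-by-step execution trace:
1. `val = (42).upper()` raises AttributeError.
2. `except (TypeError, AttributeError)` matches (AttributeError is in the tuple) → result = 26.
3. `except Exception` is not reached.
Result: 26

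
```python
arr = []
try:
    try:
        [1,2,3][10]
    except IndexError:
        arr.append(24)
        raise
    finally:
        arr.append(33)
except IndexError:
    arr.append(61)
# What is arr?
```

Step-by-step execution trace:
1. Inner try: `[1,2,3][10]` raises IndexError.
2. Inner `except IndexError` matches → `arr.append(24)` → arr = [24].
3. bare `raise` re-raises IndexError.
4. Inner `finally` runs during unwinding: `arr.append(33)` → arr = [24, 33].
5. Outer `except IndexError` matches → `arr.append(61)` → arr = [24, 33, 61].
Result: [24, 33, 61]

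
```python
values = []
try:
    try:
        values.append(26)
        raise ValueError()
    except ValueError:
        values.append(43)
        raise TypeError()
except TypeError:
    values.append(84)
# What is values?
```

Step-by-step execution trace:
1. Inner try: `values.append(26)` → values = [26].
2. `raise ValueError()` raises ValueError.
3. Inner `except ValueError` matches → `values.append(43)` → values = [26, 43].
4. `raise TypeError()` raises TypeError; propagates to outer try.
5. Outer `except TypeError` matches → `values.append(84)` → values = [26, 43, 84].
Result: [26, 43, 84]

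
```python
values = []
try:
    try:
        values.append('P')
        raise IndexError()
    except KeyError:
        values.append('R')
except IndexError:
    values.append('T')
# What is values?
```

Step-by-step execution trace:
1. Inner try: `values.append('P')` → values = ['P'].
2. `raise IndexError()` raises IndexError.
3. Inner `except KeyError` does not match IndexError; exception propagates to outer try.
4. Outer `except IndexError` matches → `values.append('T')` → values = ['P', 'T'].
Result: ['P', 'T']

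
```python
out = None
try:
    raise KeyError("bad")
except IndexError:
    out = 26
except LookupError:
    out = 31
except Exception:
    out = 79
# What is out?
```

Step-by-step execution trace:
1. `raise KeyError(...)` raises KeyError.
2. `except IndexError` does not match (KeyError is not a subclass of IndexError); skipped.
3. `except LookupError` matches (KeyError is a subclass of LookupError) → out = 31.
4. `except Exception` is not reached.
Result: 31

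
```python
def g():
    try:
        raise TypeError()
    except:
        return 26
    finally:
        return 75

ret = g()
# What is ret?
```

Step-by-step execution trace:
1. `g()` enters try: `raise TypeError()` raises TypeError.
2. bare `except` matches → `return 26` sets pending return value 26.
3. Before returning, `finally: return 75` runs and overrides the pending return.
4. g() returns 75 → ret = 75.
Result: 75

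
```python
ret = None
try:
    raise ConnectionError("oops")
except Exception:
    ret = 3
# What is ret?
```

Step-by-step execution trace:
1. `raise ConnectionError(...)` raises ConnectionError.
2. `except Exception` matches (ConnectionError is a subclass of Exception) → ret = 3.
Result: 3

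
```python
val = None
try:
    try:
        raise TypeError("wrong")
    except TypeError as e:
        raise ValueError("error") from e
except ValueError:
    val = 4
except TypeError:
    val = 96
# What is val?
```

Step-by-step execution trace:
1. Inner try raises TypeError; inner `except TypeError as e` catches it.
2. `raise ValueError(...) from e` raises ValueError (TypeError is attached as __cause__, but only ValueError is active).
3. Outer `except ValueError` matches → val = 4.
4. `except TypeError` is not reached.
Result: 4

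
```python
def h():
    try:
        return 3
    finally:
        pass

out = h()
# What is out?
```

Step-by-step execution trace:
1. `h()` enters try: `return 3` sets pending return value 3.
2. Before returning, `finally: pass` runs (no effect).
3. h() returns 3 → out = 3.
Result: 3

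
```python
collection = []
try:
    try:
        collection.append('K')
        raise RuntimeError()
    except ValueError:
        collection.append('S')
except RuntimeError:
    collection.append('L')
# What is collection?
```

Step-by-step execution trace:
1. Inner try: `collection.append('K')` → collection = ['K'].
2. `raise RuntimeError()` raises RuntimeError.
3. Inner `except ValueError` does not match RuntimeError; exception propagates to outer try.
4. Outer `except RuntimeError` matches → `collection.append('L')` → collection = ['K', 'L'].
Result: ['K', 'L']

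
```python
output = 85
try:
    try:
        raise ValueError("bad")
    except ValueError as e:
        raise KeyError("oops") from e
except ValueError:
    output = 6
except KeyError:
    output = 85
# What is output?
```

Step-by-step execution trace:
1. Inner try raises ValueError; inner `except ValueError as e` catches it.
2. `raise KeyError(...) from e` raises KeyError (ValueError is attached as __cause__, but only KeyError is active).
3. Outer `except ValueError` does not match KeyError; skipped.
4. Outer `except KeyError` matches → output = 85.
Result: 85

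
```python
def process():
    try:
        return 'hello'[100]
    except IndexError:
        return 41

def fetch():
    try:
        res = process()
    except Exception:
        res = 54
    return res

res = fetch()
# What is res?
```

Step-by-step execution trace:
1. `fetch()` calls `process()`.
2. In process: `'hello'[100]` raises IndexError; `except IndexError` catches it → returns 41.
3. In fetch: `res = process()` → res = 41. No exception reaches fetch.
4. `except Exception` is skipped; fetch returns 41.
5. res = 41.
Result: 41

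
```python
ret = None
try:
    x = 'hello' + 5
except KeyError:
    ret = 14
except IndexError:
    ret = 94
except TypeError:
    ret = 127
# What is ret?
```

Step-by-step execution trace:
1. `x = 'hello' + 5` raises TypeError.
2. `except KeyError` does not match TypeError; skipped.
3. `except IndexError` does not match TypeError; skipped.
4. `except TypeError` matches → ret = 127.
Result: 127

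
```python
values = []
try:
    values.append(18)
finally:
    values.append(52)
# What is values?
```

Step-by-step execution trace:
1. try: `values.append(18)` → values = [18].
2. The try body completes without raising.
3. finally always runs: `values.append(52)` → values = [18, 52].
Result: [18, 52]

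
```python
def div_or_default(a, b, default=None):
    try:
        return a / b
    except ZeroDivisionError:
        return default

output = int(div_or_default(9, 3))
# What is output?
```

Step-by-step execution trace:
1. `div_or_default(9, 3)` enters try: `return 9 / 3` → returns 3.0. No exception raised.
2. `except ZeroDivisionError` is skipped.
3. `int(3.0)` → 3 → output = 3.
Result: 3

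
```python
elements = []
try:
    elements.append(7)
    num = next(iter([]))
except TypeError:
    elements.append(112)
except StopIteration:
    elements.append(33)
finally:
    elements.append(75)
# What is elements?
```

Step-by-step execution trace:
1. try: `elements.append(7)` → elements = [7].
2. `num = next(iter([]))` raises StopIteration.
3. `except TypeError` does not match StopIteration; skipped.
4. `except StopIteration` matches → `elements.append(33)` → elements = [7, 33].
5. finally always runs: `elements.append(75)` → elements = [7, 33, 75].
Result: [7, 33, 75]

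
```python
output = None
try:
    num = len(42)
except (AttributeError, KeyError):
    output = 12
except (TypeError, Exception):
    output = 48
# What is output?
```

Step-by-step execution trace:
1. `num = len(42)` raises TypeError.
2. `except (AttributeError, KeyError)` does not match TypeError; skipped.
3. `except (TypeError, Exception)` matches (TypeError is in the tuple) → output = 48.
Result: 48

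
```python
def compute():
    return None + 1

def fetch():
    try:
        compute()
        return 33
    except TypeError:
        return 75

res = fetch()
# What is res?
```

Step-by-step execution trace:
1. `fetch()` calls `compute()`.
2. `compute()` evaluates `None + 1`, which raises TypeError; it propagates to the caller.
3. `return 33` is not reached.
4. `except TypeError` in fetch matches → returns 75.
5. res = 75.
Result: 75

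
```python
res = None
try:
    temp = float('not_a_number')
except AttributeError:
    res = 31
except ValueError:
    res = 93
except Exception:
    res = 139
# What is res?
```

Step-by-step execution trace:
1. `temp = float('not_a_number')` raises ValueError.
2. `except AttributeError` does not match ValueError; skipped.
3. `except ValueError` matches → res = 93.
4. Remaining except clauses are skipped.
Result: 93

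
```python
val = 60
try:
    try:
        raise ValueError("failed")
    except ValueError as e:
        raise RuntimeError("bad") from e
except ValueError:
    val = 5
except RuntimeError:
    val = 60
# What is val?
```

Step-by-step execution trace:
1. Inner try raises ValueError; inner `except ValueError as e` catches it.
2. `raise RuntimeError(...) from e` raises RuntimeError (ValueError is attached as __cause__, but only RuntimeError is active).
3. Outer `except ValueError` does not match RuntimeError; skipped.
4. Outer `except RuntimeError` matches → val = 60.
Result: 60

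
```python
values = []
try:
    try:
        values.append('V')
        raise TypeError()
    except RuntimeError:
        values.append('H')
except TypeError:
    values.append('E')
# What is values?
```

Step-by-step execution trace:
1. Inner try: `values.append('V')` → values = ['V'].
2. `raise TypeError()` raises TypeError.
3. Inner `except RuntimeError` does not match TypeError; exception propagates to outer try.
4. Outer `except TypeError` matches → `values.append('E')` → values = ['V', 'E'].
Result: ['V', 'E']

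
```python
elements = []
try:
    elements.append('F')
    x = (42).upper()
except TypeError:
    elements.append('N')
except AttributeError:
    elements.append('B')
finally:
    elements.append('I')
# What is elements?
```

Step-by-step execution trace:
1. try: `elements.append('F')` → elements = ['F'].
2. `x = (42).upper()` raises AttributeError.
3. `except TypeError` does not match AttributeError; skipped.
4. `except AttributeError` matches → `elements.append('B')` → elements = ['F', 'B'].
5. finally always runs: `elements.append('I')` → elements = ['F', 'B', 'I'].
Result: ['F', 'B', 'I']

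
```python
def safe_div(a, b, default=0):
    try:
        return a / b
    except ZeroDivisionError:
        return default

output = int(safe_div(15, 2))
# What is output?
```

Step-by-step execution trace:
1. `safe_div(15, 2)` enters try: `return 15 / 2` → returns 7.5. No exception raised.
2. `except ZeroDivisionError` is skipped.
3. `int(7.5)` → 7 → output = 7.
Result: 7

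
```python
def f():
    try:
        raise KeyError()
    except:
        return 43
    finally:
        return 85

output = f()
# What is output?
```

Step-by-step execution trace:
1. `f()` enters try: `raise KeyError()` raises KeyError.
2. bare `except` matches → `return 43` sets pending return value 43.
3. Before returning, `finally: return 85` runs and overrides the pending return.
4. f() returns 85 → output = 85.
Result: 85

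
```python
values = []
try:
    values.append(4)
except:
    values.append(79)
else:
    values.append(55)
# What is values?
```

Step-by-step execution trace:
1. try: `values.append(4)` → values = [4]. No exception raised.
2. `except` is skipped.
3. `else` runs (try completed without exception): `values.append(55)` → values = [4, 55].
Result: [4, 55]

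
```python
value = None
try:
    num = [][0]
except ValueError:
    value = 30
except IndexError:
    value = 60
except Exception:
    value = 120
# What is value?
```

Step-by-step execution trace:
1. `num = [][0]` raises IndexError.
2. `except ValueError` does not match IndexError; skipped.
3. `except IndexError` matches → value = 60.
4. Remaining except clauses are skipped.
Result: 60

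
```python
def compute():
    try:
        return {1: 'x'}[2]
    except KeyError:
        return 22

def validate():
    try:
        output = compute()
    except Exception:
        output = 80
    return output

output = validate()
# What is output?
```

Step-by-step execution trace:
1. `validate()` calls `compute()`.
2. In compute: `{1: 'x'}[2]` raises KeyError; `except KeyError` catches it → returns 22.
3. In validate: `output = compute()` → output = 22. No exception reaches validate.
4. `except Exception` is skipped; validate returns 22.
5. output = 22.
Result: 22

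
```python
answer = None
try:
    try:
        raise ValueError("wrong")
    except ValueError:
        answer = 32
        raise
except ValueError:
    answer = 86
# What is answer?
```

Step-by-step execution trace:
1. Inner try: `raise ValueError("wrong")` raises ValueError.
2. Inner `except ValueError` matches → answer = 32.
3. bare `raise` re-raises the same ValueError.
4. Outer `except ValueError` matches → answer = 86.
Result: 86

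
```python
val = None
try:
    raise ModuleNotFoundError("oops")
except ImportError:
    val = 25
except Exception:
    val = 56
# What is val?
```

Step-by-step execution trace:
1. `raise ModuleNotFoundError(...)` raises ModuleNotFoundError.
2. `except ImportError` matches (ModuleNotFoundError is a subclass of ImportError) → val = 25.
3. `except Exception` is not reached.
Result: 25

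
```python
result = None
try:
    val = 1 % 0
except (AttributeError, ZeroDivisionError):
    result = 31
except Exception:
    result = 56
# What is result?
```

Step-by-step execution trace:
1. `val = 1 % 0` raises ZeroDivisionError.
2. `except (AttributeError, ZeroDivisionError)` matches (ZeroDivisionError is in the tuple) → result = 31.
3. `except Exception` is not reached.
Result: 31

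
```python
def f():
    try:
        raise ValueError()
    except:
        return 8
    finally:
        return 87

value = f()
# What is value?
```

Step-by-step execution trace:
1. `f()` enters try: `raise ValueError()` raises ValueError.
2. bare `except` matches → `return 8` sets pending return value 8.
3. Before returning, `finally: return 87` runs and overrides the pending return.
4. f() returns 87 → value = 87.
Result: 87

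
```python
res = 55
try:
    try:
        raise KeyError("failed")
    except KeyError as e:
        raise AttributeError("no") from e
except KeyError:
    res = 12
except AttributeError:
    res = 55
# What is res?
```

Step-by-step execution trace:
1. Inner try raises KeyError; inner `except KeyError as e` catches it.
2. `raise AttributeError(...) from e` raises AttributeError (KeyError is attached as __cause__, but only AttributeError is active).
3. Outer `except KeyError` does not match AttributeError; skipped.
4. Outer `except AttributeError` matches → res = 55.
Result: 55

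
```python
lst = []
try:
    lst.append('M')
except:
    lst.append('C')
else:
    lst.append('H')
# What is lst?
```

Step-by-step execution trace:
1. try: `lst.append('M')` → lst = ['M']. No exception raised.
2. `except` is skipped.
3. `else` runs (try completed without exception): `lst.append('H')` → lst = ['M', 'H'].
Result: ['M', 'H']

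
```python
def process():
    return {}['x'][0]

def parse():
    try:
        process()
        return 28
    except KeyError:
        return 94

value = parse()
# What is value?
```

Step-by-step execution trace:
1. `parse()` calls `process()`.
2. `process()` evaluates `{}['x'][0]`, which raises KeyError; it propagates to the caller.
3. `return 28` is not reached.
4. `except KeyError` in parse matches → returns 94.
5. value = 94.
Result: 94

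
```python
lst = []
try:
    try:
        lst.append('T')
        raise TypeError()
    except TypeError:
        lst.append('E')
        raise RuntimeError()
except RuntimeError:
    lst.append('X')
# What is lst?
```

Step-by-step execution trace:
1. Inner try: `lst.append('T')` → lst = ['T'].
2. `raise TypeError()` raises TypeError.
3. Inner `except TypeError` matches → `lst.append('E')` → lst = ['T', 'E'].
4. `raise RuntimeError()` raises RuntimeError; propagates to outer try.
5. Outer `except RuntimeError` matches → `lst.append('X')` → lst = ['T', 'E', 'X'].
Result: ['T', 'E', 'X']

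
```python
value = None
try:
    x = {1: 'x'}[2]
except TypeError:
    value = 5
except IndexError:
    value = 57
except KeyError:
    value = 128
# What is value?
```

Step-by-step execution trace:
1. `x = {1: 'x'}[2]` raises KeyError.
2. `except TypeError` does not match KeyError; skipped.
3. `except IndexError` does not match KeyError; skipped.
4. `except KeyError` matches → value = 128.
Result: 128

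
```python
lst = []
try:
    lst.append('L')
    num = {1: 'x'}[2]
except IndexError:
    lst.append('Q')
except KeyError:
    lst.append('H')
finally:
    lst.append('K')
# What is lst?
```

Step-by-step execution trace:
1. try: `lst.append('L')` → lst = ['L'].
2. `num = {1: 'x'}[2]` raises KeyError.
3. `except IndexError` does not match KeyError; skipped.
4. `except KeyError` matches → `lst.append('H')` → lst = ['L', 'H'].
5. finally always runs: `lst.append('K')` → lst = ['L', 'H', 'K'].
Result: ['L', 'H', 'K']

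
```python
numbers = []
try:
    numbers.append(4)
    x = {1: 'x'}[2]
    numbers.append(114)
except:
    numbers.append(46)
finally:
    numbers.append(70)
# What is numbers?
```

Step-by-step execution trace:
1. try: `numbers.append(4)` → numbers = [4].
2. `x = {1: 'x'}[2]` raises KeyError; `numbers.append(114)` is not reached.
3. bare `except` matches → `numbers.append(46)` → numbers = [4, 46].
4. finally always runs: `numbers.append(70)` → numbers = [4, 46, 70].
Result: [4, 46, 70]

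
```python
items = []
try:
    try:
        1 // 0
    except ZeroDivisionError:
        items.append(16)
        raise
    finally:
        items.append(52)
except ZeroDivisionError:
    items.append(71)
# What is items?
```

Step-by-step execution trace:
1. Inner try: `1 // 0` raises ZeroDivisionError.
2. Inner `except ZeroDivisionError` matches → `items.append(16)` → items = [16].
3. bare `raise` re-raises ZeroDivisionError.
4. Inner `finally` runs during unwinding: `items.append(52)` → items = [16, 52].
5. Outer `except ZeroDivisionError` matches → `items.append(71)` → items = [16, 52, 71].
Result: [16, 52, 71]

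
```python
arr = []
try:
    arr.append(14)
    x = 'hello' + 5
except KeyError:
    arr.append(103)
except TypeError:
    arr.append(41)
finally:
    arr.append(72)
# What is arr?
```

Step-by-step execution trace:
1. try: `arr.append(14)` → arr = [14].
2. `x = 'hello' + 5` raises TypeError.
3. `except KeyError` does not match TypeError; skipped.
4. `except TypeError` matches → `arr.append(41)` → arr = [14, 41].
5. finally always runs: `arr.append(72)` → arr = [14, 41, 72].
Result: [14, 41, 72]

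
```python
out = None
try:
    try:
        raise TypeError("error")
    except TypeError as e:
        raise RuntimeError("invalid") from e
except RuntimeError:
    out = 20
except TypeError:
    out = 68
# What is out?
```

Step-by-step execution trace:
1. Inner try raises TypeError; inner `except TypeError as e` catches it.
2. `raise RuntimeError(...) from e` raises RuntimeError (TypeError is attached as __cause__, but only RuntimeError is active).
3. Outer `except RuntimeError` matches → out = 20.
4. `except TypeError` is not reached.
Result: 20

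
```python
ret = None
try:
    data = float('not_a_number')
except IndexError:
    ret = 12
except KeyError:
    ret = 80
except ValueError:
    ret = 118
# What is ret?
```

Step-by-step execution trace:
1. `data = float('not_a_number')` raises ValueError.
2. `except IndexError` does not match ValueError; skipped.
3. `except KeyError` does not match ValueError; skipped.
4. `except ValueError` matches → ret = 118.
Result: 118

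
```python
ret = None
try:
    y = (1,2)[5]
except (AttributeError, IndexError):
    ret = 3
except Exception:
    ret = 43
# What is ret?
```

Step-by-step execution trace:
1. `y = (1,2)[5]` raises IndexError.
2. `except (AttributeError, IndexError)` matches (IndexError is in the tuple) → ret = 3.
3. `except Exception` is not reached.
Result: 3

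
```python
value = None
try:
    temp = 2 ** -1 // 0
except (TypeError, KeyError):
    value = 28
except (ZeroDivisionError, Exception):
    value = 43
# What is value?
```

Step-by-step execution trace:
1. `temp = 2 ** -1 // 0` raises ZeroDivisionError.
2. `except (TypeError, KeyError)` does not match ZeroDivisionError; skipped.
3. `except (ZeroDivisionError, Exception)` matches (ZeroDivisionError is in the tuple) → value = 43.
Result: 43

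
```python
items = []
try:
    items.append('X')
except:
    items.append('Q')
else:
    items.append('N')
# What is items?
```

Step-by-step execution trace:
1. try: `items.append('X')` → items = ['X']. No exception raised.
2. `except` is skipped.
3. `else` runs (try completed without exception): `items.append('N')` → items = ['X', 'N'].
Result: ['X', 'N']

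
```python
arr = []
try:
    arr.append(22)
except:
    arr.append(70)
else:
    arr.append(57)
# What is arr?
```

Step-by-step execution trace:
1. try: `arr.append(22)` → arr = [22]. No exception raised.
2. `except` is skipped.
3. `else` runs (try completed without exception): `arr.append(57)` → arr = [22, 57].
Result: [22, 57]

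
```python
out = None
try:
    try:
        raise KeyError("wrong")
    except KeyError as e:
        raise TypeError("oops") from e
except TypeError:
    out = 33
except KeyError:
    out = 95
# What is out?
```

Step-by-step execution trace:
1. Inner try raises KeyError; inner `except KeyError as e` catches it.
2. `raise TypeError(...) from e` raises TypeError (KeyError is attached as __cause__, but only TypeError is active).
3. Outer `except TypeError` matches → out = 33.
4. `except KeyError` is not reached.
Result: 33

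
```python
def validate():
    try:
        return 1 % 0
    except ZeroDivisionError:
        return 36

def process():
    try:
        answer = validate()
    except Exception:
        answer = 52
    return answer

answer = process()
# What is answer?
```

Step-by-step execution trace:
1. `process()` calls `validate()`.
2. In validate: `1 % 0` raises ZeroDivisionError; `except ZeroDivisionError` catches it → returns 36.
3. In process: `answer = validate()` → answer = 36. No exception reaches process.
4. `except Exception` is skipped; process returns 36.
5. answer = 36.
Result: 36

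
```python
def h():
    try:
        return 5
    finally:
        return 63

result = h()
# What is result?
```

Step-by-step execution trace:
1. `h()` enters try: `return 5` sets pending return value 5.
2. Before returning, `finally: return 63` runs and overrides the pending return.
3. h() returns 63 → result = 63.
Result: 63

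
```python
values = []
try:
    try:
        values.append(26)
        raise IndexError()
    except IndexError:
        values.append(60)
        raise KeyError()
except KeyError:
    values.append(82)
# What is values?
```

Step-by-step execution trace:
1. Inner try: `values.append(26)` → values = [26].
2. `raise IndexError()` raises IndexError.
3. Inner `except IndexError` matches → `values.append(60)` → values = [26, 60].
4. `raise KeyError()` raises KeyError; propagates to outer try.
5. Outer `except KeyError` matches → `values.append(82)` → values = [26, 60, 82].
Result: [26, 60, 82]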